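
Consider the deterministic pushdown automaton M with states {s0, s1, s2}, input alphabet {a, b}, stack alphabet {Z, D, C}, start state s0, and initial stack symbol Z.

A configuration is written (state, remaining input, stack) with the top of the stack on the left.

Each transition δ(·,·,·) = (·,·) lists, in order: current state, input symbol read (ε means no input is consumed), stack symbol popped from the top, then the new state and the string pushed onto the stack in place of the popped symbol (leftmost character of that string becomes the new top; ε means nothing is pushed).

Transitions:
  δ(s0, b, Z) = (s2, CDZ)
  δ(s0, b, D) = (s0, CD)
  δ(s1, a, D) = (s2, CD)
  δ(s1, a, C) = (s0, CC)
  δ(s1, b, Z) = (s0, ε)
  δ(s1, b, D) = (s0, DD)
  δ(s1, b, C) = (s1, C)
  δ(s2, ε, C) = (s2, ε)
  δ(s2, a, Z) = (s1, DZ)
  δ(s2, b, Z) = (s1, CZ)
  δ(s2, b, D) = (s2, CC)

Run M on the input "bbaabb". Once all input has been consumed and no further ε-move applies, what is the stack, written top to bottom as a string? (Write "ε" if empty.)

CZ

(s0, bbaabb, Z) ⊢ (s2, baabb, CDZ) ⊢ (s2, baabb, DZ) ⊢ (s2, aabb, CCZ) ⊢ (s2, aabb, CZ) ⊢ (s2, aabb, Z) ⊢ (s1, abb, DZ) ⊢ (s2, bb, CDZ) ⊢ (s2, bb, DZ) ⊢ (s2, b, CCZ) ⊢ (s2, b, CZ) ⊢ (s2, b, Z) ⊢ (s1, ε, CZ)
All input consumed in state s1 with stack CZ.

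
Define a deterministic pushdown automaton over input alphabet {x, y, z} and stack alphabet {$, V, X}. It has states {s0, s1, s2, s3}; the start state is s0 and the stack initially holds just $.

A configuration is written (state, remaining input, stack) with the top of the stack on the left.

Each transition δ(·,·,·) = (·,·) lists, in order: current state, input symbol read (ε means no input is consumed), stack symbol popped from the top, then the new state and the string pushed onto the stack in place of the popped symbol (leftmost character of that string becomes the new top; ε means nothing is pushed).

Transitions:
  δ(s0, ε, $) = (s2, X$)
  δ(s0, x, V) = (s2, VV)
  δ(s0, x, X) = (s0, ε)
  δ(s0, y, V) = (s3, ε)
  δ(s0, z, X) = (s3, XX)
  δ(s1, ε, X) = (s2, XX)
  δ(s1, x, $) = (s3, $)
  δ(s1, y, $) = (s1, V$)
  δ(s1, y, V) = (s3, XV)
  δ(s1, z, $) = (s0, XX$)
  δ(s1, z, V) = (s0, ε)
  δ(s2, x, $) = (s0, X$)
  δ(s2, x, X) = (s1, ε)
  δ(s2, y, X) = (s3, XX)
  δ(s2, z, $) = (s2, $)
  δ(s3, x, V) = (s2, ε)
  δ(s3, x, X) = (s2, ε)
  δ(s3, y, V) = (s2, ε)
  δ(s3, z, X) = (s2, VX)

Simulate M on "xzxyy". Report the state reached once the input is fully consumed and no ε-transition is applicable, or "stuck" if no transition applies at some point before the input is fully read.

stuck

(s0, xzxyy, $)
  ε-move, top $: go to s2, push X$ → (s2, xzxyy, X$)
  read x, top X: go to s1, push ε → (s1, zxyy, $)
  read z, top $: go to s0, push XX$ → (s0, xyy, XX$)
  read x, top X: go to s0, push ε → (s0, yy, X$)
No transition for (s0, y, top X); M blocks with input yy remaining.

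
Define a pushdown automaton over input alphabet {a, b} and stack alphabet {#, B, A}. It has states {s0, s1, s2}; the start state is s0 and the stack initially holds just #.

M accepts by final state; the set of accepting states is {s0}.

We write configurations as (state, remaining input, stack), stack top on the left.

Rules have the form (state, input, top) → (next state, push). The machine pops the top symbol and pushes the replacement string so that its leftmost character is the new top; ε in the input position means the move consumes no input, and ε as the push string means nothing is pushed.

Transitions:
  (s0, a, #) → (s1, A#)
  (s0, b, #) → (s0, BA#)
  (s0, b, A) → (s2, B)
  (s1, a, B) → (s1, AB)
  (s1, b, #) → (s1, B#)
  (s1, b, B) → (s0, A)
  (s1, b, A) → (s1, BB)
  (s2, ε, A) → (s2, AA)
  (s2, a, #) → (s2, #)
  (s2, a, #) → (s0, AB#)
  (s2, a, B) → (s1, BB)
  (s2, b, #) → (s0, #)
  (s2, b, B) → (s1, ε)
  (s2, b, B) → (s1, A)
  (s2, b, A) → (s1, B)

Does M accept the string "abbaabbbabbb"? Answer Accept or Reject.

No computation consumes all input and reaches a final state.

Reject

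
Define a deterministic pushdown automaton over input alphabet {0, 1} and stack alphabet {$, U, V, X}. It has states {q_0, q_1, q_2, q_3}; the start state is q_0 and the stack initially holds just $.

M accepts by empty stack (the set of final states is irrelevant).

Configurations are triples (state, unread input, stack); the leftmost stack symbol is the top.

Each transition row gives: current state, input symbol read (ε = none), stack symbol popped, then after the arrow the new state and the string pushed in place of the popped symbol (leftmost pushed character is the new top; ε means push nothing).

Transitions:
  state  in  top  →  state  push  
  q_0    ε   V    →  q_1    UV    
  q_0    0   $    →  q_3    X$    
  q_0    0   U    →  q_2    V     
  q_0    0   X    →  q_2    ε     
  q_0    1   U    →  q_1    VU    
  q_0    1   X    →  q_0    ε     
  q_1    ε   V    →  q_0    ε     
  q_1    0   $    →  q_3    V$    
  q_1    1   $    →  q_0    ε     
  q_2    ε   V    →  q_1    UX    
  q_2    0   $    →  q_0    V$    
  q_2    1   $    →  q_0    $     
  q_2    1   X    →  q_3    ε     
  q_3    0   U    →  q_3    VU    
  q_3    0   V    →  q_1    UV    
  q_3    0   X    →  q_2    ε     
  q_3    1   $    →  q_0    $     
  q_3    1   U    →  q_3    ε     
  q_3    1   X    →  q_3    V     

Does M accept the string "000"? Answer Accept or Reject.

(q_0, 000, $)
  read 0, top $: go to q_3, push X$ → (q_3, 00, X$)
  read 0, top X: go to q_2, push ε → (q_2, 0, $)
  read 0, top $: go to q_0, push V$ → (q_0, ε, V$)
  ε-move, top V: go to q_1, push UV → (q_1, ε, UV$)
All input consumed; stack is UV$, not empty, and no further ε-move applies.

Reject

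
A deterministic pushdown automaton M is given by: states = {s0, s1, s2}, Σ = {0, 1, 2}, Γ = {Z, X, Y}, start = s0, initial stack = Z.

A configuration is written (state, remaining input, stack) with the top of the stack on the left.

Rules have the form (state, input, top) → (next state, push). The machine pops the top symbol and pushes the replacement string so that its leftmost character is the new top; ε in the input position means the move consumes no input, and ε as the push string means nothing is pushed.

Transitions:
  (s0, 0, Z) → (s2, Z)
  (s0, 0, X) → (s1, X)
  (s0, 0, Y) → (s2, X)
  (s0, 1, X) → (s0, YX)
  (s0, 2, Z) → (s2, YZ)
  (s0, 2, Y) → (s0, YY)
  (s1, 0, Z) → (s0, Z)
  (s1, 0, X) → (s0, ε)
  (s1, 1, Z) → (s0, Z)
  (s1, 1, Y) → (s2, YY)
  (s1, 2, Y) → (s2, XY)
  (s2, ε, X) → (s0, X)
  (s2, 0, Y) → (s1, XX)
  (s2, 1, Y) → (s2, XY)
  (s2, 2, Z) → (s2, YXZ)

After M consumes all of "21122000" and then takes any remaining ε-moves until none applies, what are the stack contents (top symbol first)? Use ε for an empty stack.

YYXYZ

(s0, 21122000, Z)
  read 2, top Z: go to s2, push YZ → (s2, 1122000, YZ)
  read 1, top Y: go to s2, push XY → (s2, 122000, XYZ)
  ε-move, top X: go to s0, push X → (s0, 122000, XYZ)
  read 1, top X: go to s0, push YX → (s0, 22000, YXYZ)
  read 2, top Y: go to s0, push YY → (s0, 2000, YYXYZ)
  read 2, top Y: go to s0, push YY → (s0, 000, YYYXYZ)
  read 0, top Y: go to s2, push X → (s2, 00, XYYXYZ)
  ε-move, top X: go to s0, push X → (s0, 00, XYYXYZ)
  read 0, top X: go to s1, push X → (s1, 0, XYYXYZ)
  read 0, top X: go to s0, push ε → (s0, ε, YYXYZ)
All input consumed in state s0 with stack YYXYZ.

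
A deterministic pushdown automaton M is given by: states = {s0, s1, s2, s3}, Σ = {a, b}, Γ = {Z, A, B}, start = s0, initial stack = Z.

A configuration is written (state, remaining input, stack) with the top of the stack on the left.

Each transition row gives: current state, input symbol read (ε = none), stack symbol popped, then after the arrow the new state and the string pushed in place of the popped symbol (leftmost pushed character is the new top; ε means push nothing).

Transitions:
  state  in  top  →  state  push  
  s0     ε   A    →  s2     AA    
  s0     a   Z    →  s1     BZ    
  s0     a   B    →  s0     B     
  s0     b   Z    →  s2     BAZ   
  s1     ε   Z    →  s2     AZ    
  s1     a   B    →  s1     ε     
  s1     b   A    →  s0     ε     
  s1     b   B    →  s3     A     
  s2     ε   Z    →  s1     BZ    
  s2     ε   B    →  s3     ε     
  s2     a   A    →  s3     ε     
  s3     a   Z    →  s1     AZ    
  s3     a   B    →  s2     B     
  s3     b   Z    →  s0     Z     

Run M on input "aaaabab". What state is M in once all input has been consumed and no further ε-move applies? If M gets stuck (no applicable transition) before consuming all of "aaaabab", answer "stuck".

s3

(s0, aaaabab, Z)
  read a, top Z: go to s1, push BZ → (s1, aaabab, BZ)
  read a, top B: go to s1, push ε → (s1, aabab, Z)
  ε-move, top Z: go to s2, push AZ → (s2, aabab, AZ)
  read a, top A: go to s3, push ε → (s3, abab, Z)
  read a, top Z: go to s1, push AZ → (s1, bab, AZ)
  read b, top A: go to s0, push ε → (s0, ab, Z)
  read a, top Z: go to s1, push BZ → (s1, b, BZ)
  read b, top B: go to s3, push A → (s3, ε, AZ)
All input consumed; M is in state s3.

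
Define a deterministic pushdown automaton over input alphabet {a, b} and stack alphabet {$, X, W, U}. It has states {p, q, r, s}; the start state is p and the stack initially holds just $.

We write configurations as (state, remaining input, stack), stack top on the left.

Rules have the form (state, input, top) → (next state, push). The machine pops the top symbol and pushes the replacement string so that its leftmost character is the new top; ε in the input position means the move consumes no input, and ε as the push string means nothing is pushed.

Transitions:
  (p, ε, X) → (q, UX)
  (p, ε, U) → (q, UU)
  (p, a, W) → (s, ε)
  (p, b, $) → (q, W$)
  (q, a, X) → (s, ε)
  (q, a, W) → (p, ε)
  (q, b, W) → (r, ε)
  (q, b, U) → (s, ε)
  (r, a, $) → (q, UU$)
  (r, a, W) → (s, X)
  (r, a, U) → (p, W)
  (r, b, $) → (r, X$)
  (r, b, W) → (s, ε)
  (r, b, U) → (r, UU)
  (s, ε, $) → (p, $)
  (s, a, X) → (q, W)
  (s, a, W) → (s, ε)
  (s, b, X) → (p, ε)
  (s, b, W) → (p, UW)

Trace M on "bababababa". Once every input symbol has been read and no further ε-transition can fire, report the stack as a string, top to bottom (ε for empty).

(p, bababababa, $) ⊢ (q, ababababa, W$) ⊢ (p, babababa, $) ⊢ (q, abababa, W$) ⊢ (p, bababa, $) ⊢ (q, ababa, W$) ⊢ (p, baba, $) ⊢ (q, aba, W$) ⊢ (p, ba, $) ⊢ (q, a, W$) ⊢ (p, ε, $)
All input consumed in state p with stack $.

$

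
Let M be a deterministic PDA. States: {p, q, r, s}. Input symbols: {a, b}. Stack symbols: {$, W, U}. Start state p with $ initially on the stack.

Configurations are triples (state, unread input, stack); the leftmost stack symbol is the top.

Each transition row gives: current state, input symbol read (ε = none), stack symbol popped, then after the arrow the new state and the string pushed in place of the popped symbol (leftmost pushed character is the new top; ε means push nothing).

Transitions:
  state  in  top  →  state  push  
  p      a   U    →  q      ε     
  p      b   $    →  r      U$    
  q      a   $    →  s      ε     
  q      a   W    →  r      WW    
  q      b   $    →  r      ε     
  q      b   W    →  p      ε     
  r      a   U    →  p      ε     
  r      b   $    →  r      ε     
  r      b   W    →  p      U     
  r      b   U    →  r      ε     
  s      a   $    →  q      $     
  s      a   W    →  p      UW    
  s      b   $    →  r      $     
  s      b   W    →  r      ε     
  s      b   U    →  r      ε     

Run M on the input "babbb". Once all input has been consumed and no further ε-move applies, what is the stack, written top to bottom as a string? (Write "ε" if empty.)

(p, babbb, $)
  read b, top $: go to r, push U$ → (r, abbb, U$)
  read a, top U: go to p, push ε → (p, bbb, $)
  read b, top $: go to r, push U$ → (r, bb, U$)
  read b, top U: go to r, push ε → (r, b, $)
  read b, top $: go to r, push ε → (r, ε, ε)
All input consumed in state r with stack ε.

ε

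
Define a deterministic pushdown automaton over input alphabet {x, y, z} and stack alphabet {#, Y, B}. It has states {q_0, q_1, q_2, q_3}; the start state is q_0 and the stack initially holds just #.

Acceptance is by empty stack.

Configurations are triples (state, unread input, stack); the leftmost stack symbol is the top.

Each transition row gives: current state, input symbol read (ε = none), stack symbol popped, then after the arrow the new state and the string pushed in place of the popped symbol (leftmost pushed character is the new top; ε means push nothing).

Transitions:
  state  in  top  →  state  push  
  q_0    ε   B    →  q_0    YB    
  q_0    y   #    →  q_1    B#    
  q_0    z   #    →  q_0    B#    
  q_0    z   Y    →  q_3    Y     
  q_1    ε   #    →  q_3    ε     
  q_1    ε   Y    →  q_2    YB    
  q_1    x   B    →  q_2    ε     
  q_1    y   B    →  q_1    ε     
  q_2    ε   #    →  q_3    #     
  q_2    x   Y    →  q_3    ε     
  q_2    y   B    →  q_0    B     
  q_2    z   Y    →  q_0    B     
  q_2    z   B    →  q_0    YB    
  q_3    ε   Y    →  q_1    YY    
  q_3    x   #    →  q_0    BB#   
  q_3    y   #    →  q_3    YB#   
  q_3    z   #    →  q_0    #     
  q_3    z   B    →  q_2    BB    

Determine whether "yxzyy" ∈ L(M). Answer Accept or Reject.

(q_0, yxzyy, #)
  read y, top #: go to q_1, push B# → (q_1, xzyy, B#)
  read x, top B: go to q_2, push ε → (q_2, zyy, #)
  ε-move, top #: go to q_3, push # → (q_3, zyy, #)
  read z, top #: go to q_0, push # → (q_0, yy, #)
  read y, top #: go to q_1, push B# → (q_1, y, B#)
  read y, top B: go to q_1, push ε → (q_1, ε, #)
  ε-move, top #: go to q_3, push ε → (q_3, ε, ε)
All input consumed and the stack is empty.

Accept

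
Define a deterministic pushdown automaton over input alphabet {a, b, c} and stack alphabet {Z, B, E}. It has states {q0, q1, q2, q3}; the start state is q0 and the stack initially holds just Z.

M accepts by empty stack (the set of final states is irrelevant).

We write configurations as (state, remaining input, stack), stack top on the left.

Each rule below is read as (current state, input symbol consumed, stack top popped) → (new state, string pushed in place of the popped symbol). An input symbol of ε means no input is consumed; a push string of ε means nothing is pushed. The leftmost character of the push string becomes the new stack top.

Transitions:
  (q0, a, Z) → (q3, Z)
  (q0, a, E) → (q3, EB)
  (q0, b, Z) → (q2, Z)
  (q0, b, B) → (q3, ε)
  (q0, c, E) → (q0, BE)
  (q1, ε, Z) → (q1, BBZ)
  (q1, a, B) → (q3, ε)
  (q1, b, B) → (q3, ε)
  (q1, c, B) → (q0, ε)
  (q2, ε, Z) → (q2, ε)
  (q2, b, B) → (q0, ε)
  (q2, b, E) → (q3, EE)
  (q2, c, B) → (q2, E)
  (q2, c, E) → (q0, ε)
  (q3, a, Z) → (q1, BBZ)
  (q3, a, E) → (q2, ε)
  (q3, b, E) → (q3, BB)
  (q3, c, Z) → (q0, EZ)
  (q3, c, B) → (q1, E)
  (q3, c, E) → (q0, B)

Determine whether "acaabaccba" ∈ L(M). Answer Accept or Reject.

Accept

(q0, acaabaccba, Z) ⊢ (q3, caabaccba, Z) ⊢ (q0, aabaccba, EZ) ⊢ (q3, abaccba, EBZ) ⊢ (q2, baccba, BZ) ⊢ (q0, accba, Z) ⊢ (q3, ccba, Z) ⊢ (q0, cba, EZ) ⊢ (q0, ba, BEZ) ⊢ (q3, a, EZ) ⊢ (q2, ε, Z) ⊢ (q2, ε, ε)
All input consumed and the stack is empty.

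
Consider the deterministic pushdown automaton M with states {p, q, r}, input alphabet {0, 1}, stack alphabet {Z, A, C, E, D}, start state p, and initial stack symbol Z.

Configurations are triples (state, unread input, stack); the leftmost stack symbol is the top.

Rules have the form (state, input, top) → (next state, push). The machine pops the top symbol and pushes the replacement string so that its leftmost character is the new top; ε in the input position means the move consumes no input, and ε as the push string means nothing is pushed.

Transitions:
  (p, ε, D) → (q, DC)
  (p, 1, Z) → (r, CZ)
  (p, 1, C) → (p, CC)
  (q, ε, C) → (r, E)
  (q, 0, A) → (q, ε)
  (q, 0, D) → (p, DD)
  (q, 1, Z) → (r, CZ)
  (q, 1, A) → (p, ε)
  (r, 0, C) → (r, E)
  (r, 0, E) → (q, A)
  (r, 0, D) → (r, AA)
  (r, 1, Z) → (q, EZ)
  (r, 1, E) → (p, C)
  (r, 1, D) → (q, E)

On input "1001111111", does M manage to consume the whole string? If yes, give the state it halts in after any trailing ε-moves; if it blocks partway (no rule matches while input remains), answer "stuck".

(p, 1001111111, Z)
  read 1, top Z: go to r, push CZ → (r, 001111111, CZ)
  read 0, top C: go to r, push E → (r, 01111111, EZ)
  read 0, top E: go to q, push A → (q, 1111111, AZ)
  read 1, top A: go to p, push ε → (p, 111111, Z)
  read 1, top Z: go to r, push CZ → (r, 11111, CZ)
No transition for (r, 1, top C); M blocks with input 11111 remaining.

stuck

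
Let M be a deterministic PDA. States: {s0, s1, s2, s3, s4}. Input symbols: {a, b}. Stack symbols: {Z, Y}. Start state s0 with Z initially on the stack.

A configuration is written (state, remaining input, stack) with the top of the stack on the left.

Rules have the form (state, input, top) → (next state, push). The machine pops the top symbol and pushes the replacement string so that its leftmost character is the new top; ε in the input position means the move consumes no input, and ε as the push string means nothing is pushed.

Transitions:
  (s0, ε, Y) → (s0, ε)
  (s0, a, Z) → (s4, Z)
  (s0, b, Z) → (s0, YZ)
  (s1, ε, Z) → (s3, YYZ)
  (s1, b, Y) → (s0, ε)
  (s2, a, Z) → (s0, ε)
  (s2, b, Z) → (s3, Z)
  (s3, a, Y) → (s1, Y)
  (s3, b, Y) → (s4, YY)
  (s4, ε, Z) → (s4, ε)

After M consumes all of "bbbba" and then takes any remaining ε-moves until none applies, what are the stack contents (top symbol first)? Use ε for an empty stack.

(s0, bbbba, Z)
  read b, top Z: go to s0, push YZ → (s0, bbba, YZ)
  ε-move, top Y: go to s0, push ε → (s0, bbba, Z)
  read b, top Z: go to s0, push YZ → (s0, bba, YZ)
  ε-move, top Y: go to s0, push ε → (s0, bba, Z)
  read b, top Z: go to s0, push YZ → (s0, ba, YZ)
  ε-move, top Y: go to s0, push ε → (s0, ba, Z)
  read b, top Z: go to s0, push YZ → (s0, a, YZ)
  ε-move, top Y: go to s0, push ε → (s0, a, Z)
  read a, top Z: go to s4, push Z → (s4, ε, Z)
  ε-move, top Z: go to s4, push ε → (s4, ε, ε)
All input consumed in state s4 with stack ε.

ε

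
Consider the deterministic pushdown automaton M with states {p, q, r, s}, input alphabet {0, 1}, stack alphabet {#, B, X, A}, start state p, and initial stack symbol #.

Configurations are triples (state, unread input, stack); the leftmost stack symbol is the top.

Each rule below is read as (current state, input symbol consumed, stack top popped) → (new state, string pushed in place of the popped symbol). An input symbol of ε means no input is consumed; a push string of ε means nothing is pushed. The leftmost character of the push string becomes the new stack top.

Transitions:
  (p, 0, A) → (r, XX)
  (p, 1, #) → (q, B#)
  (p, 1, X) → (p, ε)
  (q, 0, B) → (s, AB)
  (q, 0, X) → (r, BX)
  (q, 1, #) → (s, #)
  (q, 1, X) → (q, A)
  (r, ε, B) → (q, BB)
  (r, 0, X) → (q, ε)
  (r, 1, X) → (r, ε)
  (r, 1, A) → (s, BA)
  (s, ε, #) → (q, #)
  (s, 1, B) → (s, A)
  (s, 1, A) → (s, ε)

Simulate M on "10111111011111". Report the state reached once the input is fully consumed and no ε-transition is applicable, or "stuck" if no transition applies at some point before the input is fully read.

stuck

(p, 10111111011111, #) ⊢ (q, 0111111011111, B#) ⊢ (s, 111111011111, AB#) ⊢ (s, 11111011111, B#) ⊢ (s, 1111011111, A#) ⊢ (s, 111011111, #) ⊢ (q, 111011111, #) ⊢ (s, 11011111, #) ⊢ (q, 11011111, #) ⊢ (s, 1011111, #) ⊢ (q, 1011111, #) ⊢ (s, 011111, #) ⊢ (q, 011111, #)
No transition for (q, 0, top #); M blocks with input 011111 remaining.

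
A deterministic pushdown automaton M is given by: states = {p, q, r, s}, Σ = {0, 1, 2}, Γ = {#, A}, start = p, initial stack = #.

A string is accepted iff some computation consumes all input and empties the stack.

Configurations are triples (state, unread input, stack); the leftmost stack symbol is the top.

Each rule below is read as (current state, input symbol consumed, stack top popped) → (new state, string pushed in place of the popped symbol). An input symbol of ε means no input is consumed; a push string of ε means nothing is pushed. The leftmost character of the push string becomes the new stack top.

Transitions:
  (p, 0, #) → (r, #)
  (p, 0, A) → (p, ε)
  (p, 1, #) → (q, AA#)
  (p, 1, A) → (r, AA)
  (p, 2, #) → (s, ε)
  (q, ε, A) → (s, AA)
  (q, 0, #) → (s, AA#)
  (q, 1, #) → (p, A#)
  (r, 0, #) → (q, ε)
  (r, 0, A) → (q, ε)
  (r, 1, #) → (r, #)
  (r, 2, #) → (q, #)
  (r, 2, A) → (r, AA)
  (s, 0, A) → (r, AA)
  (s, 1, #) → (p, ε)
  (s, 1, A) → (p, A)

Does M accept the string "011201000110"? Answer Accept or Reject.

(p, 011201000110, #)
  read 0, top #: go to r, push # → (r, 11201000110, #)
  read 1, top #: go to r, push # → (r, 1201000110, #)
  read 1, top #: go to r, push # → (r, 201000110, #)
  read 2, top #: go to q, push # → (q, 01000110, #)
  read 0, top #: go to s, push AA# → (s, 1000110, AA#)
  read 1, top A: go to p, push A → (p, 000110, AA#)
  read 0, top A: go to p, push ε → (p, 00110, A#)
  read 0, top A: go to p, push ε → (p, 0110, #)
  read 0, top #: go to r, push # → (r, 110, #)
  read 1, top #: go to r, push # → (r, 10, #)
  read 1, top #: go to r, push # → (r, 0, #)
  read 0, top #: go to q, push ε → (q, ε, ε)
All input consumed and the stack is empty.

Accept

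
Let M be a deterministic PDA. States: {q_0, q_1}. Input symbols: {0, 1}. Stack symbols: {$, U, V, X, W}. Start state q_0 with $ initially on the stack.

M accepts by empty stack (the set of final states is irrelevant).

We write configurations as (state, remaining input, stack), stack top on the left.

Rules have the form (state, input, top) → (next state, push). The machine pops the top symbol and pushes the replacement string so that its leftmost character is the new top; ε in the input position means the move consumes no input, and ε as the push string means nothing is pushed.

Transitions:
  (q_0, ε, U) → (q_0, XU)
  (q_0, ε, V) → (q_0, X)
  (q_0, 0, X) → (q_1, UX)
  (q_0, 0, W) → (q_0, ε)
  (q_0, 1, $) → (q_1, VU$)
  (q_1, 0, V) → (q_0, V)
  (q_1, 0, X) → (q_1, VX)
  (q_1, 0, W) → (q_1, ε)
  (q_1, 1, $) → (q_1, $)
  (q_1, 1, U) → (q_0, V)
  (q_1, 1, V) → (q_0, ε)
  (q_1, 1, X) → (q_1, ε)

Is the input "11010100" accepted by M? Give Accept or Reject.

(q_0, 11010100, $)
  read 1, top $: go to q_1, push VU$ → (q_1, 1010100, VU$)
  read 1, top V: go to q_0, push ε → (q_0, 010100, U$)
  ε-move, top U: go to q_0, push XU → (q_0, 010100, XU$)
  read 0, top X: go to q_1, push UX → (q_1, 10100, UXU$)
  read 1, top U: go to q_0, push V → (q_0, 0100, VXU$)
  ε-move, top V: go to q_0, push X → (q_0, 0100, XXU$)
  read 0, top X: go to q_1, push UX → (q_1, 100, UXXU$)
  read 1, top U: go to q_0, push V → (q_0, 00, VXXU$)
  ε-move, top V: go to q_0, push X → (q_0, 00, XXXU$)
  read 0, top X: go to q_1, push UX → (q_1, 0, UXXXU$)
No transition applies at (q_1, 0, UXXXU$); input not fully consumed.

Reject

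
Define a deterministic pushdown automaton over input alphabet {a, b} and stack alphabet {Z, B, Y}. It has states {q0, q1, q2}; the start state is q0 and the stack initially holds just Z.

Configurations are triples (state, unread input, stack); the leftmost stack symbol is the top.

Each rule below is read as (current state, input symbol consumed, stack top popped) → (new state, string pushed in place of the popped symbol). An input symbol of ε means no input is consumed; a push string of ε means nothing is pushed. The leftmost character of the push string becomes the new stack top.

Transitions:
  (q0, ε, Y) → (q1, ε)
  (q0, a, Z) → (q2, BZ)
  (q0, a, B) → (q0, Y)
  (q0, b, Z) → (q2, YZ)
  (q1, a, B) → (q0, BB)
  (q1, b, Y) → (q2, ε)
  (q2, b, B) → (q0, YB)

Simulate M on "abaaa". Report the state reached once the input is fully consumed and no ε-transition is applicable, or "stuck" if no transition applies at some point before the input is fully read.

(q0, abaaa, Z)
  read a, top Z: go to q2, push BZ → (q2, baaa, BZ)
  read b, top B: go to q0, push YB → (q0, aaa, YBZ)
  ε-move, top Y: go to q1, push ε → (q1, aaa, BZ)
  read a, top B: go to q0, push BB → (q0, aa, BBZ)
  read a, top B: go to q0, push Y → (q0, a, YBZ)
  ε-move, top Y: go to q1, push ε → (q1, a, BZ)
  read a, top B: go to q0, push BB → (q0, ε, BBZ)
All input consumed; M is in state q0.

q0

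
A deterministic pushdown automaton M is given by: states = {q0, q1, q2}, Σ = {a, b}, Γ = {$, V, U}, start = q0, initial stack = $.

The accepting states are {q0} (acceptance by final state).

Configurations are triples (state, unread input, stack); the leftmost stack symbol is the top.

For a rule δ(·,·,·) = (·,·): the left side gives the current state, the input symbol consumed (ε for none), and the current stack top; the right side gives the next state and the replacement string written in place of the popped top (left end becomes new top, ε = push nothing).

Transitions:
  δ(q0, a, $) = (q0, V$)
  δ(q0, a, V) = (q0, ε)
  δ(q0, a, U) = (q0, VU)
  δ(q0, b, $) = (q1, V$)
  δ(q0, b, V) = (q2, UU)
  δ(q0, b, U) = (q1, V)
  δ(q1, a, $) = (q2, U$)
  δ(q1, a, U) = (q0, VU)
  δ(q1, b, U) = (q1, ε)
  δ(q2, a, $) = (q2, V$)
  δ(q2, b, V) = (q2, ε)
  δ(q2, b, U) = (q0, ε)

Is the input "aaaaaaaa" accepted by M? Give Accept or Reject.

Accept

(q0, aaaaaaaa, $)
  read a, top $: go to q0, push V$ → (q0, aaaaaaa, V$)
  read a, top V: go to q0, push ε → (q0, aaaaaa, $)
  read a, top $: go to q0, push V$ → (q0, aaaaa, V$)
  read a, top V: go to q0, push ε → (q0, aaaa, $)
  read a, top $: go to q0, push V$ → (q0, aaa, V$)
  read a, top V: go to q0, push ε → (q0, aa, $)
  read a, top $: go to q0, push V$ → (q0, a, V$)
  read a, top V: go to q0, push ε → (q0, ε, $)
All input consumed; state q0 ∈ F.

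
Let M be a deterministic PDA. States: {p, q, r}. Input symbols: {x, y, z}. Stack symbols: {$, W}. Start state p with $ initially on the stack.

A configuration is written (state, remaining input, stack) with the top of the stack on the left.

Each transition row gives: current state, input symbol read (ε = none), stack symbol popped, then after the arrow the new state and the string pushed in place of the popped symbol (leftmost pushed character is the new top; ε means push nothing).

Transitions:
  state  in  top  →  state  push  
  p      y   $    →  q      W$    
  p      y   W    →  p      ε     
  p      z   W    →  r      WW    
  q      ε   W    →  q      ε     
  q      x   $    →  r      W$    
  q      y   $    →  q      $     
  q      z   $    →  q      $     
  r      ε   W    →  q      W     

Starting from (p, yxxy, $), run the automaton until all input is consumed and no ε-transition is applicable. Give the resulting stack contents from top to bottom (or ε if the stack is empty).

$

(p, yxxy, $)
  read y, top $: go to q, push W$ → (q, xxy, W$)
  ε-move, top W: go to q, push ε → (q, xxy, $)
  read x, top $: go to r, push W$ → (r, xy, W$)
  ε-move, top W: go to q, push W → (q, xy, W$)
  ε-move, top W: go to q, push ε → (q, xy, $)
  read x, top $: go to r, push W$ → (r, y, W$)
  ε-move, top W: go to q, push W → (q, y, W$)
  ε-move, top W: go to q, push ε → (q, y, $)
  read y, top $: go to q, push $ → (q, ε, $)
All input consumed in state q with stack $.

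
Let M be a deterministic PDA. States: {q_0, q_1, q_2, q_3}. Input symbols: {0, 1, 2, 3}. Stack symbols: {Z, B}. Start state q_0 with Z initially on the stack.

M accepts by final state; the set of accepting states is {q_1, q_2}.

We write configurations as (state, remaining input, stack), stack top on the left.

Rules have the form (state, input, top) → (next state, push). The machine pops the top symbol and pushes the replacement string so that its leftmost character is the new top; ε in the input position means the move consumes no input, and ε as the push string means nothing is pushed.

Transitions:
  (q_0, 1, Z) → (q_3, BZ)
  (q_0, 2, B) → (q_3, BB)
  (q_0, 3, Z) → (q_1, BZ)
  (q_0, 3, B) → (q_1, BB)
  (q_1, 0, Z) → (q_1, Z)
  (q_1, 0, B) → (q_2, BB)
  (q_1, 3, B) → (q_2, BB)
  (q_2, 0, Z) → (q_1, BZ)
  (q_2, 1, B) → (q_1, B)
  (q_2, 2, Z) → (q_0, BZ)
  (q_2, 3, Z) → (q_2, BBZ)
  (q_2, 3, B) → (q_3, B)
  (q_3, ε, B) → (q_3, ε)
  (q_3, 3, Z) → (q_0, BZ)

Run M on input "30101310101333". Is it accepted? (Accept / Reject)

Reject

(q_0, 30101310101333, Z)
  read 3, top Z: go to q_1, push BZ → (q_1, 0101310101333, BZ)
  read 0, top B: go to q_2, push BB → (q_2, 101310101333, BBZ)
  read 1, top B: go to q_1, push B → (q_1, 01310101333, BBZ)
  read 0, top B: go to q_2, push BB → (q_2, 1310101333, BBBZ)
  read 1, top B: go to q_1, push B → (q_1, 310101333, BBBZ)
  read 3, top B: go to q_2, push BB → (q_2, 10101333, BBBBZ)
  read 1, top B: go to q_1, push B → (q_1, 0101333, BBBBZ)
  read 0, top B: go to q_2, push BB → (q_2, 101333, BBBBBZ)
  read 1, top B: go to q_1, push B → (q_1, 01333, BBBBBZ)
  read 0, top B: go to q_2, push BB → (q_2, 1333, BBBBBBZ)
  read 1, top B: go to q_1, push B → (q_1, 333, BBBBBBZ)
  read 3, top B: go to q_2, push BB → (q_2, 33, BBBBBBBZ)
  read 3, top B: go to q_3, push B → (q_3, 3, BBBBBBBZ)
  ε-move, top B: go to q_3, push ε → (q_3, 3, BBBBBBZ)
  ε-move, top B: go to q_3, push ε → (q_3, 3, BBBBBZ)
  ε-move, top B: go to q_3, push ε → (q_3, 3, BBBBZ)
  ε-move, top B: go to q_3, push ε → (q_3, 3, BBBZ)
  ε-move, top B: go to q_3, push ε → (q_3, 3, BBZ)
  ε-move, top B: go to q_3, push ε → (q_3, 3, BZ)
  ε-move, top B: go to q_3, push ε → (q_3, 3, Z)
  read 3, top Z: go to q_0, push BZ → (q_0, ε, BZ)
All input consumed; state q_0 ∉ F and no further ε-move applies.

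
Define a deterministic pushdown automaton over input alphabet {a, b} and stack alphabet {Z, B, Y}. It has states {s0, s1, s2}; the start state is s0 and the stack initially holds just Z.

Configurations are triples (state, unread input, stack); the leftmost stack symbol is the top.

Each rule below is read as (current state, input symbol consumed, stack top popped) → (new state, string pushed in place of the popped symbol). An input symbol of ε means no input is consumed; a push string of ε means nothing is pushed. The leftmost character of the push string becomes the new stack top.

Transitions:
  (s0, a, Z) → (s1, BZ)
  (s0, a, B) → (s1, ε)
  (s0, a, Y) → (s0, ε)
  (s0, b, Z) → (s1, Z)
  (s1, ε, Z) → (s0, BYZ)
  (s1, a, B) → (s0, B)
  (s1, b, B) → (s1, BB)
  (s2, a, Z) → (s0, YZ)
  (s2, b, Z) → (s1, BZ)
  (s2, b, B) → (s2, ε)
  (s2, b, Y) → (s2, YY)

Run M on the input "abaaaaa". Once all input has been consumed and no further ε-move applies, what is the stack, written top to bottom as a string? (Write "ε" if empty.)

YZ

(s0, abaaaaa, Z)
  read a, top Z: go to s1, push BZ → (s1, baaaaa, BZ)
  read b, top B: go to s1, push BB → (s1, aaaaa, BBZ)
  read a, top B: go to s0, push B → (s0, aaaa, BBZ)
  read a, top B: go to s1, push ε → (s1, aaa, BZ)
  read a, top B: go to s0, push B → (s0, aa, BZ)
  read a, top B: go to s1, push ε → (s1, a, Z)
  ε-move, top Z: go to s0, push BYZ → (s0, a, BYZ)
  read a, top B: go to s1, push ε → (s1, ε, YZ)
All input consumed in state s1 with stack YZ.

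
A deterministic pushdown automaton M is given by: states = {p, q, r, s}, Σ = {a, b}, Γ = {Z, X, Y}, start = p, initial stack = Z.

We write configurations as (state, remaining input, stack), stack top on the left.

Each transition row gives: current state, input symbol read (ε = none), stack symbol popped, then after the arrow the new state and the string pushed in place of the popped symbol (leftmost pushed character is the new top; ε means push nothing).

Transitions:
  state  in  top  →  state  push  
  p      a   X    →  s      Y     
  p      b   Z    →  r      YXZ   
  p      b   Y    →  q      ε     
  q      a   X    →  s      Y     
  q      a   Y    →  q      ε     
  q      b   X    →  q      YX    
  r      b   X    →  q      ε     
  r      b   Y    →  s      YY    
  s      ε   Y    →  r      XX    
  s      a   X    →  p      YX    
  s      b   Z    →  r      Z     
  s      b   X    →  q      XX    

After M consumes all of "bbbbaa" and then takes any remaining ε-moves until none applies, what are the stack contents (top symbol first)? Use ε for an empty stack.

XXYXZ

(p, bbbbaa, Z)
  read b, top Z: go to r, push YXZ → (r, bbbaa, YXZ)
  read b, top Y: go to s, push YY → (s, bbaa, YYXZ)
  ε-move, top Y: go to r, push XX → (r, bbaa, XXYXZ)
  read b, top X: go to q, push ε → (q, baa, XYXZ)
  read b, top X: go to q, push YX → (q, aa, YXYXZ)
  read a, top Y: go to q, push ε → (q, a, XYXZ)
  read a, top X: go to s, push Y → (s, ε, YYXZ)
  ε-move, top Y: go to r, push XX → (r, ε, XXYXZ)
All input consumed in state r with stack XXYXZ.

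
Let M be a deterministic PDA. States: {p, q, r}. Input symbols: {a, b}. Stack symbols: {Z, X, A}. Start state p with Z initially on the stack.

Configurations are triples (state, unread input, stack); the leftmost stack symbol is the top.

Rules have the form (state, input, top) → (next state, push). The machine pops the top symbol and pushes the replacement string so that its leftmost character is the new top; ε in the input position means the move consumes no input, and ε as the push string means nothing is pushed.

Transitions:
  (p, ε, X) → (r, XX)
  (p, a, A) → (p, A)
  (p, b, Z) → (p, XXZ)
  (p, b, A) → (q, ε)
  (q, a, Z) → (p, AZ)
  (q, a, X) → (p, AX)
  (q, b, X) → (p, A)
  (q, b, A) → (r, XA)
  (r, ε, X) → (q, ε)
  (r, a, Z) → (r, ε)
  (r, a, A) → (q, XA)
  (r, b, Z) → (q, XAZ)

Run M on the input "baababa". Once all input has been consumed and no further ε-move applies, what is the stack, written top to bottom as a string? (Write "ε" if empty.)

(p, baababa, Z) ⊢ (p, aababa, XXZ) ⊢ (r, aababa, XXXZ) ⊢ (q, aababa, XXZ) ⊢ (p, ababa, AXXZ) ⊢ (p, baba, AXXZ) ⊢ (q, aba, XXZ) ⊢ (p, ba, AXXZ) ⊢ (q, a, XXZ) ⊢ (p, ε, AXXZ)
All input consumed in state p with stack AXXZ.

AXXZ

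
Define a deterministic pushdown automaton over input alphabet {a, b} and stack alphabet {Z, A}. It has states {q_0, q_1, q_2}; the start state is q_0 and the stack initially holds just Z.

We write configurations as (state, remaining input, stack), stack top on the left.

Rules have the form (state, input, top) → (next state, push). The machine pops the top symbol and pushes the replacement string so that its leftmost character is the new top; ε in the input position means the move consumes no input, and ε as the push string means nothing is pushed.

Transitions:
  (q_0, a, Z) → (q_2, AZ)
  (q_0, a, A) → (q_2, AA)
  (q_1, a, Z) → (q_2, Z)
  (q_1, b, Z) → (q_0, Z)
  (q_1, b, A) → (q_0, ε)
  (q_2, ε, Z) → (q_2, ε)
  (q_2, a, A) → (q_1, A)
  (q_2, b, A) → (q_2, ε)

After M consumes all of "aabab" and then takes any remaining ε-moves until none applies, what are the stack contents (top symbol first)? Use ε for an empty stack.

(q_0, aabab, Z)
  read a, top Z: go to q_2, push AZ → (q_2, abab, AZ)
  read a, top A: go to q_1, push A → (q_1, bab, AZ)
  read b, top A: go to q_0, push ε → (q_0, ab, Z)
  read a, top Z: go to q_2, push AZ → (q_2, b, AZ)
  read b, top A: go to q_2, push ε → (q_2, ε, Z)
  ε-move, top Z: go to q_2, push ε → (q_2, ε, ε)
All input consumed in state q_2 with stack ε.

ε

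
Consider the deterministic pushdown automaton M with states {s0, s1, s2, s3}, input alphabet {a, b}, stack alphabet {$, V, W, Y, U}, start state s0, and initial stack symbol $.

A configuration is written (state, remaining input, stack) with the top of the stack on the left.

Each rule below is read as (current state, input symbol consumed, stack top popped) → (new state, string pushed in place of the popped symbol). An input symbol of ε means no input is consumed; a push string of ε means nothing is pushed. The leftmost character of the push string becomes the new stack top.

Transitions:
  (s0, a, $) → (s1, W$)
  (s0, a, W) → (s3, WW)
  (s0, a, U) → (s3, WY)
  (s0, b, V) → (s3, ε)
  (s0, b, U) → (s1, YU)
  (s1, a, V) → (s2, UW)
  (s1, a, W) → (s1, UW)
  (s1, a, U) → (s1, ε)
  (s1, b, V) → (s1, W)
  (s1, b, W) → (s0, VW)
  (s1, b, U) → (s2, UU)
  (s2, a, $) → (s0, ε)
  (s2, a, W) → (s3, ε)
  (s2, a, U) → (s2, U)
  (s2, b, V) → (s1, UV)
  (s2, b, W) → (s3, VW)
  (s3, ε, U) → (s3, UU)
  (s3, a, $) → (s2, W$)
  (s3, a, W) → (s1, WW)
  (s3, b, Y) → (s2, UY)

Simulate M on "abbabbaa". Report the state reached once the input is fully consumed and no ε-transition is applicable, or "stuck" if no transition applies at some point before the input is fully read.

s1

(s0, abbabbaa, $) ⊢ (s1, bbabbaa, W$) ⊢ (s0, babbaa, VW$) ⊢ (s3, abbaa, W$) ⊢ (s1, bbaa, WW$) ⊢ (s0, baa, VWW$) ⊢ (s3, aa, WW$) ⊢ (s1, a, WWW$) ⊢ (s1, ε, UWWW$)
All input consumed; M is in state s1.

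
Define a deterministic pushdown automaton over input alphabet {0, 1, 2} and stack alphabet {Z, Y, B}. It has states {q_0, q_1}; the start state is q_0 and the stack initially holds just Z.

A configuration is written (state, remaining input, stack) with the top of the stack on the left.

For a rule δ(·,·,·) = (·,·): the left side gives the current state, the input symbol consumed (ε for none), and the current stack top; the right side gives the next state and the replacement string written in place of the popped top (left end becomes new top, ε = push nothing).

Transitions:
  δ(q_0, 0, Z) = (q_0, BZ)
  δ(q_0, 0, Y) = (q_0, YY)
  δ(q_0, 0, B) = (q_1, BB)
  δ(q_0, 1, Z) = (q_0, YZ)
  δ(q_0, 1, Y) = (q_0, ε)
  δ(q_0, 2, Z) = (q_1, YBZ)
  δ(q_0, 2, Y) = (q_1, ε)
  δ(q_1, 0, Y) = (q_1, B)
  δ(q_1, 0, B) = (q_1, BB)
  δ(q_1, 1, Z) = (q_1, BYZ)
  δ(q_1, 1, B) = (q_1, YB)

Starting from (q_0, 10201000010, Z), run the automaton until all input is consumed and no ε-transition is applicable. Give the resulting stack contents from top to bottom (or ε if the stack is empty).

BBBBBBZ

(q_0, 10201000010, Z) ⊢ (q_0, 0201000010, YZ) ⊢ (q_0, 201000010, YYZ) ⊢ (q_1, 01000010, YZ) ⊢ (q_1, 1000010, BZ) ⊢ (q_1, 000010, YBZ) ⊢ (q_1, 00010, BBZ) ⊢ (q_1, 0010, BBBZ) ⊢ (q_1, 010, BBBBZ) ⊢ (q_1, 10, BBBBBZ) ⊢ (q_1, 0, YBBBBBZ) ⊢ (q_1, ε, BBBBBBZ)
All input consumed in state q_1 with stack BBBBBBZ.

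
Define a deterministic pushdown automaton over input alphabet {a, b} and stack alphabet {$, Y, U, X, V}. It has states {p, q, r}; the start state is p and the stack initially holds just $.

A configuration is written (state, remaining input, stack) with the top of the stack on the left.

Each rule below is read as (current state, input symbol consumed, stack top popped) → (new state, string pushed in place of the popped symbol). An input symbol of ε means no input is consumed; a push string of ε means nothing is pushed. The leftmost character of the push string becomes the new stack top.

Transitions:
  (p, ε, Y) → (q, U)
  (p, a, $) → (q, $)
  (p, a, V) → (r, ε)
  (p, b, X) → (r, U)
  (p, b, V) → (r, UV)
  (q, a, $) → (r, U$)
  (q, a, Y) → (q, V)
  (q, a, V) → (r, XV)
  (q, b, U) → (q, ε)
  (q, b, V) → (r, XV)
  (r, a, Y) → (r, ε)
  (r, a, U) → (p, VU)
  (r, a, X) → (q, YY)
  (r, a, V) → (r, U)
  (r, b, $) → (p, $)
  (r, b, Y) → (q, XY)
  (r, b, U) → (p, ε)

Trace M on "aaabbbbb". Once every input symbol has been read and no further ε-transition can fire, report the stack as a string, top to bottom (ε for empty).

(p, aaabbbbb, $)
  read a, top $: go to q, push $ → (q, aabbbbb, $)
  read a, top $: go to r, push U$ → (r, abbbbb, U$)
  read a, top U: go to p, push VU → (p, bbbbb, VU$)
  read b, top V: go to r, push UV → (r, bbbb, UVU$)
  read b, top U: go to p, push ε → (p, bbb, VU$)
  read b, top V: go to r, push UV → (r, bb, UVU$)
  read b, top U: go to p, push ε → (p, b, VU$)
  read b, top V: go to r, push UV → (r, ε, UVU$)
All input consumed in state r with stack UVU$.

UVU$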